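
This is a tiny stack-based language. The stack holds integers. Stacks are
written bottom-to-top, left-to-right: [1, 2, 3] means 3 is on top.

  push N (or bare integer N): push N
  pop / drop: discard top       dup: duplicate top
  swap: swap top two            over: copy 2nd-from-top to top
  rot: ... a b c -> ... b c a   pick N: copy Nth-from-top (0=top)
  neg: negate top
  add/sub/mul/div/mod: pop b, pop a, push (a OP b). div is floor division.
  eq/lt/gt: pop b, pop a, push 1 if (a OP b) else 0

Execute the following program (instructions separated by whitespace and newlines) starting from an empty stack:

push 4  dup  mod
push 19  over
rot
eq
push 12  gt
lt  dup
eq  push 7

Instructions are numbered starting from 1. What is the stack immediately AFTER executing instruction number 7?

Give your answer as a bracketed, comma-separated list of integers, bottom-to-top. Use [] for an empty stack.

Step 1 ('push 4'): [4]
Step 2 ('dup'): [4, 4]
Step 3 ('mod'): [0]
Step 4 ('push 19'): [0, 19]
Step 5 ('over'): [0, 19, 0]
Step 6 ('rot'): [19, 0, 0]
Step 7 ('eq'): [19, 1]

Answer: [19, 1]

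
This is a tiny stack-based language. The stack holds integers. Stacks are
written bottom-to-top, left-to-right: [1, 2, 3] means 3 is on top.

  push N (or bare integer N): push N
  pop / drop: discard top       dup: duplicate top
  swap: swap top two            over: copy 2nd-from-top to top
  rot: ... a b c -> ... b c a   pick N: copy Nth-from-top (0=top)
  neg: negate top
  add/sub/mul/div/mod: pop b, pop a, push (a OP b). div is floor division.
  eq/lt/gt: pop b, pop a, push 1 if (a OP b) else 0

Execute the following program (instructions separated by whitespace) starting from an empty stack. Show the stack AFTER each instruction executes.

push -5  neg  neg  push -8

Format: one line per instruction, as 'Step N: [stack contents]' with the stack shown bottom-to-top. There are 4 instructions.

Step 1: [-5]
Step 2: [5]
Step 3: [-5]
Step 4: [-5, -8]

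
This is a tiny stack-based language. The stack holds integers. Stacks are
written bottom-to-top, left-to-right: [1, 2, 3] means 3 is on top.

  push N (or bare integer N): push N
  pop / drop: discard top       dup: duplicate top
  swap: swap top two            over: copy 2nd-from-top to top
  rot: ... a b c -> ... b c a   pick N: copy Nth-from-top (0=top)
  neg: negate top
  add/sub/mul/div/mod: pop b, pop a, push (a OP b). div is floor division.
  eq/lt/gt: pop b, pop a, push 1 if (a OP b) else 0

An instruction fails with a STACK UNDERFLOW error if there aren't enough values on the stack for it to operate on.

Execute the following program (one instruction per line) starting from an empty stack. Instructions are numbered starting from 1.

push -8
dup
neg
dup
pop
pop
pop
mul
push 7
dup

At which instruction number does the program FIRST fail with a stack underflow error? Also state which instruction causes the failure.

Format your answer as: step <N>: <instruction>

Step 1 ('push -8'): stack = [-8], depth = 1
Step 2 ('dup'): stack = [-8, -8], depth = 2
Step 3 ('neg'): stack = [-8, 8], depth = 2
Step 4 ('dup'): stack = [-8, 8, 8], depth = 3
Step 5 ('pop'): stack = [-8, 8], depth = 2
Step 6 ('pop'): stack = [-8], depth = 1
Step 7 ('pop'): stack = [], depth = 0
Step 8 ('mul'): needs 2 value(s) but depth is 0 — STACK UNDERFLOW

Answer: step 8: mul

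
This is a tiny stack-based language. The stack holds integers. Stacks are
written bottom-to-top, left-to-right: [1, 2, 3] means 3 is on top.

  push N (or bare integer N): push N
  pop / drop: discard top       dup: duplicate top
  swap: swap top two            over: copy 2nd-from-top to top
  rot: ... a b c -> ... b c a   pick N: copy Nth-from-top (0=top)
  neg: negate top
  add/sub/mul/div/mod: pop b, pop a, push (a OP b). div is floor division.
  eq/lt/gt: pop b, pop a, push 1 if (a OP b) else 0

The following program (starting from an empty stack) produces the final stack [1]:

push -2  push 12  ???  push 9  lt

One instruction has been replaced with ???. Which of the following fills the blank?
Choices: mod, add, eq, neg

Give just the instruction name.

Stack before ???: [-2, 12]
Stack after ???:  [0]
Checking each choice:
  mod: produces [0]
  add: produces [0]
  eq: MATCH
  neg: produces [-2, 1]


Answer: eq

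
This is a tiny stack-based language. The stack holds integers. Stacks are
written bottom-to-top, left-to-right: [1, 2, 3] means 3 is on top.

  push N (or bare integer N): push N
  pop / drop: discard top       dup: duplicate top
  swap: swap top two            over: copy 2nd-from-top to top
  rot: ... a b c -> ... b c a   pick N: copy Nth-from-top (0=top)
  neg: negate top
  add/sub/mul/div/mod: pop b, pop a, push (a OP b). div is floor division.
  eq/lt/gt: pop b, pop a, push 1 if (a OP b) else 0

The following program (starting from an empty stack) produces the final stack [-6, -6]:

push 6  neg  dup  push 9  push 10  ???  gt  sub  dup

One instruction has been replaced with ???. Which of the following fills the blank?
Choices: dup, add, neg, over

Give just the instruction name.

Answer: add

Derivation:
Stack before ???: [-6, -6, 9, 10]
Stack after ???:  [-6, -6, 19]
Checking each choice:
  dup: produces [-6, -6, 9, 9]
  add: MATCH
  neg: produces [-6, -7, -7]
  over: produces [-6, -6, 8, 8]


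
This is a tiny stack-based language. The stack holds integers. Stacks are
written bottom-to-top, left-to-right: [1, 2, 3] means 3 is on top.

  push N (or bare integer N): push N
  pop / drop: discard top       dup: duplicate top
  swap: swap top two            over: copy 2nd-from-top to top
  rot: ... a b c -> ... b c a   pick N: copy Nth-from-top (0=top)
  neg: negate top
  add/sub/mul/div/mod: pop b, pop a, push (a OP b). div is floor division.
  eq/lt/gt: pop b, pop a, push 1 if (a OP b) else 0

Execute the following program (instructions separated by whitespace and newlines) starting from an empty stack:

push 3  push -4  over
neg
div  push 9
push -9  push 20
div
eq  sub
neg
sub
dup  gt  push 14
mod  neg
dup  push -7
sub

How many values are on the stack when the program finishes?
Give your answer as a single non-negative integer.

After 'push 3': stack = [3] (depth 1)
After 'push -4': stack = [3, -4] (depth 2)
After 'over': stack = [3, -4, 3] (depth 3)
After 'neg': stack = [3, -4, -3] (depth 3)
After 'div': stack = [3, 1] (depth 2)
After 'push 9': stack = [3, 1, 9] (depth 3)
After 'push -9': stack = [3, 1, 9, -9] (depth 4)
After 'push 20': stack = [3, 1, 9, -9, 20] (depth 5)
After 'div': stack = [3, 1, 9, -1] (depth 4)
After 'eq': stack = [3, 1, 0] (depth 3)
  ...
After 'neg': stack = [3, -1] (depth 2)
After 'sub': stack = [4] (depth 1)
After 'dup': stack = [4, 4] (depth 2)
After 'gt': stack = [0] (depth 1)
After 'push 14': stack = [0, 14] (depth 2)
After 'mod': stack = [0] (depth 1)
After 'neg': stack = [0] (depth 1)
After 'dup': stack = [0, 0] (depth 2)
After 'push -7': stack = [0, 0, -7] (depth 3)
After 'sub': stack = [0, 7] (depth 2)

Answer: 2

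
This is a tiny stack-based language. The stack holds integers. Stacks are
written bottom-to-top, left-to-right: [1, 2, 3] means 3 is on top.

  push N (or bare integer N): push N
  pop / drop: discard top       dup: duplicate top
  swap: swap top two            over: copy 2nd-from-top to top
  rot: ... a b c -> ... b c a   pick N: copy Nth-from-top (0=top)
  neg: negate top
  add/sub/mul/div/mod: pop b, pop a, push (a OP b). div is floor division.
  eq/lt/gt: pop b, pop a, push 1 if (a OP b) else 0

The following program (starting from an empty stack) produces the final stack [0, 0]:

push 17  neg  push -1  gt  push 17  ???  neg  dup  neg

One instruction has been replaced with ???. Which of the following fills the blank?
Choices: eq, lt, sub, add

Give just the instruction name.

Stack before ???: [0, 17]
Stack after ???:  [0]
Checking each choice:
  eq: MATCH
  lt: produces [-1, 1]
  sub: produces [17, -17]
  add: produces [-17, 17]


Answer: eq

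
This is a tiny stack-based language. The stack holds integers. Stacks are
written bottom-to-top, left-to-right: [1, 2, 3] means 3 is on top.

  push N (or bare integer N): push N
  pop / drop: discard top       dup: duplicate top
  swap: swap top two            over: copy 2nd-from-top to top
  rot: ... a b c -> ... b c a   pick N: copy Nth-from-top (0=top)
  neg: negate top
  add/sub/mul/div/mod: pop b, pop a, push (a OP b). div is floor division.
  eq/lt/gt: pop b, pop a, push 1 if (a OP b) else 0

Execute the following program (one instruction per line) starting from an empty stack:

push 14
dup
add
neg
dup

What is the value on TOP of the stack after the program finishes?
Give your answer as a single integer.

Answer: -28

Derivation:
After 'push 14': [14]
After 'dup': [14, 14]
After 'add': [28]
After 'neg': [-28]
After 'dup': [-28, -28]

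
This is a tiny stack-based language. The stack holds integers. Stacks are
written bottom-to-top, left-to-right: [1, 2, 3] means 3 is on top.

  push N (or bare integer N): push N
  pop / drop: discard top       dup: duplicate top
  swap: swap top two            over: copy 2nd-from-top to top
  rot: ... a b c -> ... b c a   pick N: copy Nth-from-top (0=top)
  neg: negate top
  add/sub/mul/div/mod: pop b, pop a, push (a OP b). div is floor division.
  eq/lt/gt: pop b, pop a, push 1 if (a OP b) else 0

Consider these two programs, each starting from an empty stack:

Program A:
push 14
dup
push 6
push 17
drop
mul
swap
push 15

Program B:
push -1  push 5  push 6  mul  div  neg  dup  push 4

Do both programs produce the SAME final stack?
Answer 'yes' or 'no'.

Answer: no

Derivation:
Program A trace:
  After 'push 14': [14]
  After 'dup': [14, 14]
  After 'push 6': [14, 14, 6]
  After 'push 17': [14, 14, 6, 17]
  After 'drop': [14, 14, 6]
  After 'mul': [14, 84]
  After 'swap': [84, 14]
  After 'push 15': [84, 14, 15]
Program A final stack: [84, 14, 15]

Program B trace:
  After 'push -1': [-1]
  After 'push 5': [-1, 5]
  After 'push 6': [-1, 5, 6]
  After 'mul': [-1, 30]
  After 'div': [-1]
  After 'neg': [1]
  After 'dup': [1, 1]
  After 'push 4': [1, 1, 4]
Program B final stack: [1, 1, 4]
Same: no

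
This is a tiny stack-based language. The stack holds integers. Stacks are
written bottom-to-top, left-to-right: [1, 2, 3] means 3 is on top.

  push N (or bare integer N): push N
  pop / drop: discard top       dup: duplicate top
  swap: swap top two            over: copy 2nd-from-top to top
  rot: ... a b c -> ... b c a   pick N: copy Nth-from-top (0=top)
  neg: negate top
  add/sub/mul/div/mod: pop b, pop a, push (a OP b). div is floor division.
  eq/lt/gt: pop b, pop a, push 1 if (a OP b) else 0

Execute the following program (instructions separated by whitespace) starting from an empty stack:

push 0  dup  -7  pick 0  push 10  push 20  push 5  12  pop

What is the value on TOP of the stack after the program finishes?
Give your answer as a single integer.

Answer: 5

Derivation:
After 'push 0': [0]
After 'dup': [0, 0]
After 'push -7': [0, 0, -7]
After 'pick 0': [0, 0, -7, -7]
After 'push 10': [0, 0, -7, -7, 10]
After 'push 20': [0, 0, -7, -7, 10, 20]
After 'push 5': [0, 0, -7, -7, 10, 20, 5]
After 'push 12': [0, 0, -7, -7, 10, 20, 5, 12]
After 'pop': [0, 0, -7, -7, 10, 20, 5]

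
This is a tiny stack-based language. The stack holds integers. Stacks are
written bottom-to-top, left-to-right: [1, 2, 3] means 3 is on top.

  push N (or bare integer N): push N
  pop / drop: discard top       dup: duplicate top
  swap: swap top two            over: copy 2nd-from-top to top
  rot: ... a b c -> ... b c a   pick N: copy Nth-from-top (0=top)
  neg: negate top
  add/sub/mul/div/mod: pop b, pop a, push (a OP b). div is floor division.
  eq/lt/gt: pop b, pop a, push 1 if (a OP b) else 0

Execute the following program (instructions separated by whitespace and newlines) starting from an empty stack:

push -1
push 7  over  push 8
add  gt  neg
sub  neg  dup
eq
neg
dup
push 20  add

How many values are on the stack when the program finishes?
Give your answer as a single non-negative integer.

Answer: 2

Derivation:
After 'push -1': stack = [-1] (depth 1)
After 'push 7': stack = [-1, 7] (depth 2)
After 'over': stack = [-1, 7, -1] (depth 3)
After 'push 8': stack = [-1, 7, -1, 8] (depth 4)
After 'add': stack = [-1, 7, 7] (depth 3)
After 'gt': stack = [-1, 0] (depth 2)
After 'neg': stack = [-1, 0] (depth 2)
After 'sub': stack = [-1] (depth 1)
After 'neg': stack = [1] (depth 1)
After 'dup': stack = [1, 1] (depth 2)
After 'eq': stack = [1] (depth 1)
After 'neg': stack = [-1] (depth 1)
After 'dup': stack = [-1, -1] (depth 2)
After 'push 20': stack = [-1, -1, 20] (depth 3)
After 'add': stack = [-1, 19] (depth 2)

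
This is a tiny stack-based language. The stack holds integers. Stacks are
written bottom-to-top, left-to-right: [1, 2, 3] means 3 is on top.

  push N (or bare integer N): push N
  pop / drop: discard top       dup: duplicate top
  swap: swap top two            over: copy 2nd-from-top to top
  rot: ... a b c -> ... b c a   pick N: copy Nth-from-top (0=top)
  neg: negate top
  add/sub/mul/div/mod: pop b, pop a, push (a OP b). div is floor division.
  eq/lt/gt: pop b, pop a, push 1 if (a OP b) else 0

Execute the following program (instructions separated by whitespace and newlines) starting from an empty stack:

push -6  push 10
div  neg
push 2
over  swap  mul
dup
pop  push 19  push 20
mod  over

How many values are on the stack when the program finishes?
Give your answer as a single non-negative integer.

Answer: 4

Derivation:
After 'push -6': stack = [-6] (depth 1)
After 'push 10': stack = [-6, 10] (depth 2)
After 'div': stack = [-1] (depth 1)
After 'neg': stack = [1] (depth 1)
After 'push 2': stack = [1, 2] (depth 2)
After 'over': stack = [1, 2, 1] (depth 3)
After 'swap': stack = [1, 1, 2] (depth 3)
After 'mul': stack = [1, 2] (depth 2)
After 'dup': stack = [1, 2, 2] (depth 3)
After 'pop': stack = [1, 2] (depth 2)
After 'push 19': stack = [1, 2, 19] (depth 3)
After 'push 20': stack = [1, 2, 19, 20] (depth 4)
After 'mod': stack = [1, 2, 19] (depth 3)
After 'over': stack = [1, 2, 19, 2] (depth 4)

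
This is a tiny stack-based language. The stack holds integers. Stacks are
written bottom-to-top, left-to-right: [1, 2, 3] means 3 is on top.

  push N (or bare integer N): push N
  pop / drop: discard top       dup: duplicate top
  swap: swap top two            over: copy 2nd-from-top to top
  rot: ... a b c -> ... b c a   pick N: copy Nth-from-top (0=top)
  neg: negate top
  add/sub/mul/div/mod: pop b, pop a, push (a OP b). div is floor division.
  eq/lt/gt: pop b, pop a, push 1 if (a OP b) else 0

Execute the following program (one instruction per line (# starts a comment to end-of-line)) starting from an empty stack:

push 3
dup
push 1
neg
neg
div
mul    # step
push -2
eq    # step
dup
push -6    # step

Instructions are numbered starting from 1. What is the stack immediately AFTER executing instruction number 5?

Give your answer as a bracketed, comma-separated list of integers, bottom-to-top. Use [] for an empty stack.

Step 1 ('push 3'): [3]
Step 2 ('dup'): [3, 3]
Step 3 ('push 1'): [3, 3, 1]
Step 4 ('neg'): [3, 3, -1]
Step 5 ('neg'): [3, 3, 1]

Answer: [3, 3, 1]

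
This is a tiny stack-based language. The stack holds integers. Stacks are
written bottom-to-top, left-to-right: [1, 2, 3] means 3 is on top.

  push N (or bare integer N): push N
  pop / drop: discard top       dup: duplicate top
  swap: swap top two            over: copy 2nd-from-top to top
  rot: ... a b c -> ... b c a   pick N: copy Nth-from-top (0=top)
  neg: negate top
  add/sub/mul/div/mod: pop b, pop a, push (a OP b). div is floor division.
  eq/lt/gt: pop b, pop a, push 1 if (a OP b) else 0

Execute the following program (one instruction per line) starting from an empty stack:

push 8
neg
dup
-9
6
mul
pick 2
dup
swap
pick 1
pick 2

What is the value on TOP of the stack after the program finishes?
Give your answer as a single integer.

Answer: -8

Derivation:
After 'push 8': [8]
After 'neg': [-8]
After 'dup': [-8, -8]
After 'push -9': [-8, -8, -9]
After 'push 6': [-8, -8, -9, 6]
After 'mul': [-8, -8, -54]
After 'pick 2': [-8, -8, -54, -8]
After 'dup': [-8, -8, -54, -8, -8]
After 'swap': [-8, -8, -54, -8, -8]
After 'pick 1': [-8, -8, -54, -8, -8, -8]
After 'pick 2': [-8, -8, -54, -8, -8, -8, -8]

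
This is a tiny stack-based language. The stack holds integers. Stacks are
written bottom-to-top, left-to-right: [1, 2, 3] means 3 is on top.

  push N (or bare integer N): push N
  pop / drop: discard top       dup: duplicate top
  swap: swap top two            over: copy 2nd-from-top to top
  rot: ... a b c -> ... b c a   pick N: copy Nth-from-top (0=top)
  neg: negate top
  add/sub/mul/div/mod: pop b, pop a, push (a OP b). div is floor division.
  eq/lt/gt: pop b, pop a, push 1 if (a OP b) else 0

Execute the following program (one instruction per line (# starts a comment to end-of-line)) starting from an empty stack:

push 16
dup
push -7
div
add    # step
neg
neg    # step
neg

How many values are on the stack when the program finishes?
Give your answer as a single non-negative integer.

After 'push 16': stack = [16] (depth 1)
After 'dup': stack = [16, 16] (depth 2)
After 'push -7': stack = [16, 16, -7] (depth 3)
After 'div': stack = [16, -3] (depth 2)
After 'add': stack = [13] (depth 1)
After 'neg': stack = [-13] (depth 1)
After 'neg': stack = [13] (depth 1)
After 'neg': stack = [-13] (depth 1)

Answer: 1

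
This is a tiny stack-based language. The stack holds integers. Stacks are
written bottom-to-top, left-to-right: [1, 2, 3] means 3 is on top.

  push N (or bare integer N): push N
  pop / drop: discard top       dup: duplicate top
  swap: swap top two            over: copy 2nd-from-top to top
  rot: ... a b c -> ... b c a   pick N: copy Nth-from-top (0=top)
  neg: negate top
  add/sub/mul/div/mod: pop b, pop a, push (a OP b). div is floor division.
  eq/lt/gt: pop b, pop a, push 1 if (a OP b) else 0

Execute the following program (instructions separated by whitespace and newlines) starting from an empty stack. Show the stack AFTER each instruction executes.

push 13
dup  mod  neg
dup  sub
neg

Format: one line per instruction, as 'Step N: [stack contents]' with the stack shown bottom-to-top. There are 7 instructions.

Step 1: [13]
Step 2: [13, 13]
Step 3: [0]
Step 4: [0]
Step 5: [0, 0]
Step 6: [0]
Step 7: [0]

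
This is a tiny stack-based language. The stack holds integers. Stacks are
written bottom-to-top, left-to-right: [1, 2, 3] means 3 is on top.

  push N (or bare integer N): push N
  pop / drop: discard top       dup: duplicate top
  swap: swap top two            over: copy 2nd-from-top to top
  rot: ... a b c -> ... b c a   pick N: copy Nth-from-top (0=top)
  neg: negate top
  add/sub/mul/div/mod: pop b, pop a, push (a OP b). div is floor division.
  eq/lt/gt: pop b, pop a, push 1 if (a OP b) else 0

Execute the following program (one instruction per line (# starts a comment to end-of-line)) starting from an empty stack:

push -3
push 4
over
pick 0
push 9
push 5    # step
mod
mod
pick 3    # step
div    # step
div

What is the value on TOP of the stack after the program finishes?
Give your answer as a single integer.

Answer: 3

Derivation:
After 'push -3': [-3]
After 'push 4': [-3, 4]
After 'over': [-3, 4, -3]
After 'pick 0': [-3, 4, -3, -3]
After 'push 9': [-3, 4, -3, -3, 9]
After 'push 5': [-3, 4, -3, -3, 9, 5]
After 'mod': [-3, 4, -3, -3, 4]
After 'mod': [-3, 4, -3, 1]
After 'pick 3': [-3, 4, -3, 1, -3]
After 'div': [-3, 4, -3, -1]
After 'div': [-3, 4, 3]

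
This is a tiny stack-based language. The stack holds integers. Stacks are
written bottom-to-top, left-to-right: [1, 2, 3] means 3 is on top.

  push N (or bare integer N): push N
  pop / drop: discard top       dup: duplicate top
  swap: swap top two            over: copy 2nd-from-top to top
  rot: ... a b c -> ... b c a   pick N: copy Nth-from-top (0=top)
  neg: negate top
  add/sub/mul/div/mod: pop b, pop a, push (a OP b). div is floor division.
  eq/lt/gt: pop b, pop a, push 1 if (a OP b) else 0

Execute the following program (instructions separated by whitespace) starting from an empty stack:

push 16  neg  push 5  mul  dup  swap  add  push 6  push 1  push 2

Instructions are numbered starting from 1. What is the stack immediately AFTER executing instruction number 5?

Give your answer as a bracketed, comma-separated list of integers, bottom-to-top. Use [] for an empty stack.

Answer: [-80, -80]

Derivation:
Step 1 ('push 16'): [16]
Step 2 ('neg'): [-16]
Step 3 ('push 5'): [-16, 5]
Step 4 ('mul'): [-80]
Step 5 ('dup'): [-80, -80]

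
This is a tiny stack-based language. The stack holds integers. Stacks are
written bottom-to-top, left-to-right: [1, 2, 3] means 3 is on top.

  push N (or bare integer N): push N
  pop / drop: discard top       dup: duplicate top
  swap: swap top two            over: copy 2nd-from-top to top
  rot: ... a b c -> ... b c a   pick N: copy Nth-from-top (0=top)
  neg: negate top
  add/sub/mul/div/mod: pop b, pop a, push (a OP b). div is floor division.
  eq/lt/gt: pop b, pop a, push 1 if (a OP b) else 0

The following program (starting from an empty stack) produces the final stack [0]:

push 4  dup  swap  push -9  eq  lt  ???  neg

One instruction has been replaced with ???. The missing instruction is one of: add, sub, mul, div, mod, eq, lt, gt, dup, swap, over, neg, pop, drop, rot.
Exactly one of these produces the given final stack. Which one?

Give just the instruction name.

Stack before ???: [0]
Stack after ???:  [0]
The instruction that transforms [0] -> [0] is: neg

Answer: neg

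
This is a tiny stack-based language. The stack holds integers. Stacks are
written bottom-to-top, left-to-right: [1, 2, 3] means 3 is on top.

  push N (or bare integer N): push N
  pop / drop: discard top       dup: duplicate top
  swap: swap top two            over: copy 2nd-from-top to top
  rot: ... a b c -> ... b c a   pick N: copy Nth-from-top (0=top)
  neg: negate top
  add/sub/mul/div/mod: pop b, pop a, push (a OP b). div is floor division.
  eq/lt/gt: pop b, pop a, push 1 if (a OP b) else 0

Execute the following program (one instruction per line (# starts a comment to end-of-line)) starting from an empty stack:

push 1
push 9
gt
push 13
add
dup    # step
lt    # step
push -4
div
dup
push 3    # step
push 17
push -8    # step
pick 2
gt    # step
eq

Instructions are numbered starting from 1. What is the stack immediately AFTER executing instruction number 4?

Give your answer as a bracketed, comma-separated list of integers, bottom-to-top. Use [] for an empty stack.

Step 1 ('push 1'): [1]
Step 2 ('push 9'): [1, 9]
Step 3 ('gt'): [0]
Step 4 ('push 13'): [0, 13]

Answer: [0, 13]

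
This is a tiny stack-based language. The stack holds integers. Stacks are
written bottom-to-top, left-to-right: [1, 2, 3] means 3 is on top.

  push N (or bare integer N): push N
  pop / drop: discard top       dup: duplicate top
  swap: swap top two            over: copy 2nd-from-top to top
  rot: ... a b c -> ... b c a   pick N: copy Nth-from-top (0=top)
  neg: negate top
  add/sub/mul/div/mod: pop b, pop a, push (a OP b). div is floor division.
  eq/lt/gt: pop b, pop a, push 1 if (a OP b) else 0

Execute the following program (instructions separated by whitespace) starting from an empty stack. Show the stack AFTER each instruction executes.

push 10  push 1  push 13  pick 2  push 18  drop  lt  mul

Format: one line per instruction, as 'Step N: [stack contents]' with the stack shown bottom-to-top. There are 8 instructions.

Step 1: [10]
Step 2: [10, 1]
Step 3: [10, 1, 13]
Step 4: [10, 1, 13, 10]
Step 5: [10, 1, 13, 10, 18]
Step 6: [10, 1, 13, 10]
Step 7: [10, 1, 0]
Step 8: [10, 0]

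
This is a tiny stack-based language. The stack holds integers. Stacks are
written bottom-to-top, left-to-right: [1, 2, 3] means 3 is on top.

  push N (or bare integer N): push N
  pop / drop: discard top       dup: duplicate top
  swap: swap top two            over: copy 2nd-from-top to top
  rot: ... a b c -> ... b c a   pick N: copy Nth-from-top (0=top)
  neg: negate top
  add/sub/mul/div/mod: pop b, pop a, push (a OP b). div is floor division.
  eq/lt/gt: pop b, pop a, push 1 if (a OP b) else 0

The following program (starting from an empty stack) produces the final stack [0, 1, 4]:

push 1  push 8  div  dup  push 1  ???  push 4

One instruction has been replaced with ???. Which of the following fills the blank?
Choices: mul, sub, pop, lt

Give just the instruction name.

Stack before ???: [0, 0, 1]
Stack after ???:  [0, 1]
Checking each choice:
  mul: produces [0, 0, 4]
  sub: produces [0, -1, 4]
  pop: produces [0, 0, 4]
  lt: MATCH


Answer: lt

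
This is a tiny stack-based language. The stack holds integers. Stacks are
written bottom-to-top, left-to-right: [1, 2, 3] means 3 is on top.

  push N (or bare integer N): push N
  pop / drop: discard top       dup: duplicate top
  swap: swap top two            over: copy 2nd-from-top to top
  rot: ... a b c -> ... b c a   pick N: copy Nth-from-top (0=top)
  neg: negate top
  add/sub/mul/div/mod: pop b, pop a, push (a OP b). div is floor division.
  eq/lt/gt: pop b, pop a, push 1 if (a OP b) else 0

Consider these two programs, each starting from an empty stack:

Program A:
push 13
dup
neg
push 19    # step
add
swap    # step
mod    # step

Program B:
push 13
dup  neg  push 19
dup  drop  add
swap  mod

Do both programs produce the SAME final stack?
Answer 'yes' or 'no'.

Answer: yes

Derivation:
Program A trace:
  After 'push 13': [13]
  After 'dup': [13, 13]
  After 'neg': [13, -13]
  After 'push 19': [13, -13, 19]
  After 'add': [13, 6]
  After 'swap': [6, 13]
  After 'mod': [6]
Program A final stack: [6]

Program B trace:
  After 'push 13': [13]
  After 'dup': [13, 13]
  After 'neg': [13, -13]
  After 'push 19': [13, -13, 19]
  After 'dup': [13, -13, 19, 19]
  After 'drop': [13, -13, 19]
  After 'add': [13, 6]
  After 'swap': [6, 13]
  After 'mod': [6]
Program B final stack: [6]
Same: yes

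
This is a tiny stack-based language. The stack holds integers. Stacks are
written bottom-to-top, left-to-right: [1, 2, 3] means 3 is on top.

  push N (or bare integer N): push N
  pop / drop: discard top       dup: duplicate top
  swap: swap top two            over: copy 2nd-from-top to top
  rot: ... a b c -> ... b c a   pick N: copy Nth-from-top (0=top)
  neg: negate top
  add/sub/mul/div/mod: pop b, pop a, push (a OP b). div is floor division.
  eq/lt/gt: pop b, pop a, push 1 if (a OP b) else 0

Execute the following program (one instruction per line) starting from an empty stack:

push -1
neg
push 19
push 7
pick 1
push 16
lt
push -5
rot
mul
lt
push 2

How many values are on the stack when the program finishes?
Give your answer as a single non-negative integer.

Answer: 4

Derivation:
After 'push -1': stack = [-1] (depth 1)
After 'neg': stack = [1] (depth 1)
After 'push 19': stack = [1, 19] (depth 2)
After 'push 7': stack = [1, 19, 7] (depth 3)
After 'pick 1': stack = [1, 19, 7, 19] (depth 4)
After 'push 16': stack = [1, 19, 7, 19, 16] (depth 5)
After 'lt': stack = [1, 19, 7, 0] (depth 4)
After 'push -5': stack = [1, 19, 7, 0, -5] (depth 5)
After 'rot': stack = [1, 19, 0, -5, 7] (depth 5)
After 'mul': stack = [1, 19, 0, -35] (depth 4)
After 'lt': stack = [1, 19, 0] (depth 3)
After 'push 2': stack = [1, 19, 0, 2] (depth 4)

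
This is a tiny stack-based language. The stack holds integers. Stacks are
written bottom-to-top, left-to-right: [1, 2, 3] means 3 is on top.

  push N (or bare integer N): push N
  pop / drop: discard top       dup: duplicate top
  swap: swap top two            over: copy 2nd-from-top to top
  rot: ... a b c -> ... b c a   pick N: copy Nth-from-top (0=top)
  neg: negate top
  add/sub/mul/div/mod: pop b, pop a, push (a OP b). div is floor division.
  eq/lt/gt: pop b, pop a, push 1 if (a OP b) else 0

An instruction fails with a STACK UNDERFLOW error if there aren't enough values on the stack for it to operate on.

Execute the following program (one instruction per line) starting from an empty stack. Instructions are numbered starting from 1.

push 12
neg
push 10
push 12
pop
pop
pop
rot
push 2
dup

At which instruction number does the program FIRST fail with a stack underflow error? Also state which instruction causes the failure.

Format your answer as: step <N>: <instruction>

Answer: step 8: rot

Derivation:
Step 1 ('push 12'): stack = [12], depth = 1
Step 2 ('neg'): stack = [-12], depth = 1
Step 3 ('push 10'): stack = [-12, 10], depth = 2
Step 4 ('push 12'): stack = [-12, 10, 12], depth = 3
Step 5 ('pop'): stack = [-12, 10], depth = 2
Step 6 ('pop'): stack = [-12], depth = 1
Step 7 ('pop'): stack = [], depth = 0
Step 8 ('rot'): needs 3 value(s) but depth is 0 — STACK UNDERFLOW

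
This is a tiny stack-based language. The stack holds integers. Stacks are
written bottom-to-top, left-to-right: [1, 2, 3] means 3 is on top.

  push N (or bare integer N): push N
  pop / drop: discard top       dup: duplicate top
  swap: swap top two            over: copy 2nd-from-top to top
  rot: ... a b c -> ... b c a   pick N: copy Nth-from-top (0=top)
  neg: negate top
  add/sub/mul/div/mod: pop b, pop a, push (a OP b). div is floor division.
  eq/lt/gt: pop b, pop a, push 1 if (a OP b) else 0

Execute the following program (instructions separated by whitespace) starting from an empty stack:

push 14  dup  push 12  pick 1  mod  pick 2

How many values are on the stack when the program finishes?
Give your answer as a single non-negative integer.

After 'push 14': stack = [14] (depth 1)
After 'dup': stack = [14, 14] (depth 2)
After 'push 12': stack = [14, 14, 12] (depth 3)
After 'pick 1': stack = [14, 14, 12, 14] (depth 4)
After 'mod': stack = [14, 14, 12] (depth 3)
After 'pick 2': stack = [14, 14, 12, 14] (depth 4)

Answer: 4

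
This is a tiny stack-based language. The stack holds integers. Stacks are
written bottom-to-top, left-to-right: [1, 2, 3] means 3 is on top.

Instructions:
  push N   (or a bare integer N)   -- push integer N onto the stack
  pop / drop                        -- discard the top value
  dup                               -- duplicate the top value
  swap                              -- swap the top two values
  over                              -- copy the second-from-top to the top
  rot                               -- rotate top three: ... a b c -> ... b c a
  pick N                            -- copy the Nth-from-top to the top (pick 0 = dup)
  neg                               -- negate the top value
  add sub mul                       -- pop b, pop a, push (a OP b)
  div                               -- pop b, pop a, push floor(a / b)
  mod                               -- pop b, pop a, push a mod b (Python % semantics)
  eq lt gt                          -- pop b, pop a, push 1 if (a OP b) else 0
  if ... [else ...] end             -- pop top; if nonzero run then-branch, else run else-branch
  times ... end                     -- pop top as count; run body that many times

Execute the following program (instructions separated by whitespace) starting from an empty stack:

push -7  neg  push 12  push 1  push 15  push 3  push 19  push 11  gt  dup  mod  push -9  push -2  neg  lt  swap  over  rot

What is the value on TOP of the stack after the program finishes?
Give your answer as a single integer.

Answer: 1

Derivation:
After 'push -7': [-7]
After 'neg': [7]
After 'push 12': [7, 12]
After 'push 1': [7, 12, 1]
After 'push 15': [7, 12, 1, 15]
After 'push 3': [7, 12, 1, 15, 3]
After 'push 19': [7, 12, 1, 15, 3, 19]
After 'push 11': [7, 12, 1, 15, 3, 19, 11]
After 'gt': [7, 12, 1, 15, 3, 1]
After 'dup': [7, 12, 1, 15, 3, 1, 1]
After 'mod': [7, 12, 1, 15, 3, 0]
After 'push -9': [7, 12, 1, 15, 3, 0, -9]
After 'push -2': [7, 12, 1, 15, 3, 0, -9, -2]
After 'neg': [7, 12, 1, 15, 3, 0, -9, 2]
After 'lt': [7, 12, 1, 15, 3, 0, 1]
After 'swap': [7, 12, 1, 15, 3, 1, 0]
After 'over': [7, 12, 1, 15, 3, 1, 0, 1]
After 'rot': [7, 12, 1, 15, 3, 0, 1, 1]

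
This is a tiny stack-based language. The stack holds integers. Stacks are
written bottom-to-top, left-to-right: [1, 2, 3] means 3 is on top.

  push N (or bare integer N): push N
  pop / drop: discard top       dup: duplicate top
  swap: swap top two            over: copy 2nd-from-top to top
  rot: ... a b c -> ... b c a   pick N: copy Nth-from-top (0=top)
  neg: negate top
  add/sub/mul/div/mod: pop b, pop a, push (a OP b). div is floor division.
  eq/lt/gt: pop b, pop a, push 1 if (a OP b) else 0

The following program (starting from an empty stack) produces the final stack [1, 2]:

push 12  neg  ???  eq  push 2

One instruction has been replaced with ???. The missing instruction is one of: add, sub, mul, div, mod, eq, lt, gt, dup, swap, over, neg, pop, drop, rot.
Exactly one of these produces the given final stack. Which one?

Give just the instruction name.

Stack before ???: [-12]
Stack after ???:  [-12, -12]
The instruction that transforms [-12] -> [-12, -12] is: dup

Answer: dup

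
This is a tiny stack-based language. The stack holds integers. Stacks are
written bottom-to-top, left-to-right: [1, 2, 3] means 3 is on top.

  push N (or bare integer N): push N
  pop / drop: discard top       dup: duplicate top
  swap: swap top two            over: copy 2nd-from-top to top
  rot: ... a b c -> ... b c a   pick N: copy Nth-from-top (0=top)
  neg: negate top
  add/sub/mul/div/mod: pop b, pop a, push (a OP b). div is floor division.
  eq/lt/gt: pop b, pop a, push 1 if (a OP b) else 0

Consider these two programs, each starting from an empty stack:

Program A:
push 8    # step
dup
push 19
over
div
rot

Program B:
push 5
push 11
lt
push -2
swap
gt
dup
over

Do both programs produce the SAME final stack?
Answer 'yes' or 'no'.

Answer: no

Derivation:
Program A trace:
  After 'push 8': [8]
  After 'dup': [8, 8]
  After 'push 19': [8, 8, 19]
  After 'over': [8, 8, 19, 8]
  After 'div': [8, 8, 2]
  After 'rot': [8, 2, 8]
Program A final stack: [8, 2, 8]

Program B trace:
  After 'push 5': [5]
  After 'push 11': [5, 11]
  After 'lt': [1]
  After 'push -2': [1, -2]
  After 'swap': [-2, 1]
  After 'gt': [0]
  After 'dup': [0, 0]
  After 'over': [0, 0, 0]
Program B final stack: [0, 0, 0]
Same: no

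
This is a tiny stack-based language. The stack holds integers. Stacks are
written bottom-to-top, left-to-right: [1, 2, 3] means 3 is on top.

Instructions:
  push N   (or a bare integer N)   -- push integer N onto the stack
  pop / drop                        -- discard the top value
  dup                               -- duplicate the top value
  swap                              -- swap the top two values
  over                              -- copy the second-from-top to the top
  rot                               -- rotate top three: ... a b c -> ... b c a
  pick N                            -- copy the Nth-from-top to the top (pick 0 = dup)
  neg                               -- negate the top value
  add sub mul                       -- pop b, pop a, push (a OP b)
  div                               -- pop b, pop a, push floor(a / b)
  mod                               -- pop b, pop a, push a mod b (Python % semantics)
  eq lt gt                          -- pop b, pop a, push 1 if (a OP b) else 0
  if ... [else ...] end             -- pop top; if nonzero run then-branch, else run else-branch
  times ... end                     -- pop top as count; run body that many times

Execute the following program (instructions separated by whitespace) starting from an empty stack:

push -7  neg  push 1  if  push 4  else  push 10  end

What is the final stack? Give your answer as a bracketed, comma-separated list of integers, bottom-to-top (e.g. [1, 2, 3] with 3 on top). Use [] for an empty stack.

After 'push -7': [-7]
After 'neg': [7]
After 'push 1': [7, 1]
After 'if': [7]
After 'push 4': [7, 4]

Answer: [7, 4]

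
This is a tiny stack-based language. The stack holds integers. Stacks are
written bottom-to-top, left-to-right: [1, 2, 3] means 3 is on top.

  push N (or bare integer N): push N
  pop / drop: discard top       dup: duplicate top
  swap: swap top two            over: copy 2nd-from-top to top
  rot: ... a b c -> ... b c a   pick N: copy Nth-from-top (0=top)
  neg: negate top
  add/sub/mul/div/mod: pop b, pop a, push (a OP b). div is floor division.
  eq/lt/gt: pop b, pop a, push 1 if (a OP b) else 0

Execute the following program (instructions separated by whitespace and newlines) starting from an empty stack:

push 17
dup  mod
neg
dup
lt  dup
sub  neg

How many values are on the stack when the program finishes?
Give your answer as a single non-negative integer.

Answer: 1

Derivation:
After 'push 17': stack = [17] (depth 1)
After 'dup': stack = [17, 17] (depth 2)
After 'mod': stack = [0] (depth 1)
After 'neg': stack = [0] (depth 1)
After 'dup': stack = [0, 0] (depth 2)
After 'lt': stack = [0] (depth 1)
After 'dup': stack = [0, 0] (depth 2)
After 'sub': stack = [0] (depth 1)
After 'neg': stack = [0] (depth 1)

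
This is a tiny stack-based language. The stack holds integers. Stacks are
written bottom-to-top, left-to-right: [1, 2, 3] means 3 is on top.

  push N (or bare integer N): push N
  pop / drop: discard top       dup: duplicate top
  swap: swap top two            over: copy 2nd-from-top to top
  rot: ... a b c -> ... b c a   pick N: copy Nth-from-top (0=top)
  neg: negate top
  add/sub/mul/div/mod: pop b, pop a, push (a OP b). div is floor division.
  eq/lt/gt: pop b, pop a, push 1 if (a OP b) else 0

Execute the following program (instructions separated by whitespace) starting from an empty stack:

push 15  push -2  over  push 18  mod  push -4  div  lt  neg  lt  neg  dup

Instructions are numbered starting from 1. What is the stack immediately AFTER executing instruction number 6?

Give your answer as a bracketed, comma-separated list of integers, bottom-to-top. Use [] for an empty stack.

Answer: [15, -2, 15, -4]

Derivation:
Step 1 ('push 15'): [15]
Step 2 ('push -2'): [15, -2]
Step 3 ('over'): [15, -2, 15]
Step 4 ('push 18'): [15, -2, 15, 18]
Step 5 ('mod'): [15, -2, 15]
Step 6 ('push -4'): [15, -2, 15, -4]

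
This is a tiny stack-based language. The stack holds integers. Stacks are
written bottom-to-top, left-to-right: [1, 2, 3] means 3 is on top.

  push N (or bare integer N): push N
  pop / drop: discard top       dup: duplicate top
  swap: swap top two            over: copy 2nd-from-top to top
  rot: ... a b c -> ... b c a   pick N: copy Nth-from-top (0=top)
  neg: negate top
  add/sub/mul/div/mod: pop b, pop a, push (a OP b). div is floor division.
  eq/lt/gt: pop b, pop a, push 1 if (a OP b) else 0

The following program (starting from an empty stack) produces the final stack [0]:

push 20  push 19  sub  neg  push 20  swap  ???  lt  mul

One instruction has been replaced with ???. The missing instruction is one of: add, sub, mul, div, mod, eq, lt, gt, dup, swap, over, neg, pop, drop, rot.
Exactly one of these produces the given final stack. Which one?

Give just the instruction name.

Answer: dup

Derivation:
Stack before ???: [20, -1]
Stack after ???:  [20, -1, -1]
The instruction that transforms [20, -1] -> [20, -1, -1] is: dup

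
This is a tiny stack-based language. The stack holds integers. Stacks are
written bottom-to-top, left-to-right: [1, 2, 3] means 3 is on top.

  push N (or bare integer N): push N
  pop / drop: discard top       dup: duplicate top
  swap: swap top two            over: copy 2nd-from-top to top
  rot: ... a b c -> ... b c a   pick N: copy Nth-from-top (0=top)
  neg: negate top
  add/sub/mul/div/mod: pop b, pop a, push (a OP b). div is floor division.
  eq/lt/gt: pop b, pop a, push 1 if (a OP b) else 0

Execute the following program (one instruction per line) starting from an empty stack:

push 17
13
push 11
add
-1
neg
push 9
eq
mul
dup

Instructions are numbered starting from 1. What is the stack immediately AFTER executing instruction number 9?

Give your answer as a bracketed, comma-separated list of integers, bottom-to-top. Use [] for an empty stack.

Step 1 ('push 17'): [17]
Step 2 ('13'): [17, 13]
Step 3 ('push 11'): [17, 13, 11]
Step 4 ('add'): [17, 24]
Step 5 ('-1'): [17, 24, -1]
Step 6 ('neg'): [17, 24, 1]
Step 7 ('push 9'): [17, 24, 1, 9]
Step 8 ('eq'): [17, 24, 0]
Step 9 ('mul'): [17, 0]

Answer: [17, 0]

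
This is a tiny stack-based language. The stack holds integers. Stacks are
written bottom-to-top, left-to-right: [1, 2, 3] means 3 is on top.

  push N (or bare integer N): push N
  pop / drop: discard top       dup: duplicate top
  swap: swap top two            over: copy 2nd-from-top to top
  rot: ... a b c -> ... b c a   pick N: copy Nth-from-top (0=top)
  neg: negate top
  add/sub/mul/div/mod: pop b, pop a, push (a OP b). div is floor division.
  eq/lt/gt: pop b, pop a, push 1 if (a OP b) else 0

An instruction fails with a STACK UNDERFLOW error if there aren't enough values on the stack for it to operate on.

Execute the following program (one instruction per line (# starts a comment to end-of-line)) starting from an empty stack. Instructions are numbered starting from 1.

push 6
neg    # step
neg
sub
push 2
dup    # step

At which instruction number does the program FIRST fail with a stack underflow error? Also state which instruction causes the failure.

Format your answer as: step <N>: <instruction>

Answer: step 4: sub

Derivation:
Step 1 ('push 6'): stack = [6], depth = 1
Step 2 ('neg'): stack = [-6], depth = 1
Step 3 ('neg'): stack = [6], depth = 1
Step 4 ('sub'): needs 2 value(s) but depth is 1 — STACK UNDERFLOW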